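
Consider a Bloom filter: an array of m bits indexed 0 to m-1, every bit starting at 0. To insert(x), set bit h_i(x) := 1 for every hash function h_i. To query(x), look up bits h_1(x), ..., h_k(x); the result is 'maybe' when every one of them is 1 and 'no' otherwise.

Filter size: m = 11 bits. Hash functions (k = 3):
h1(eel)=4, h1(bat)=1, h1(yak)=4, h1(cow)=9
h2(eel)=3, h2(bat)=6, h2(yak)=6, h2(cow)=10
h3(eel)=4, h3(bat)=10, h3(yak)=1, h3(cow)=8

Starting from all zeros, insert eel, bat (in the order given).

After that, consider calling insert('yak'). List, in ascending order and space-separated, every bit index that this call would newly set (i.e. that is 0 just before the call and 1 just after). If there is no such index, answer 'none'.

Start: bits=00000000000
After insert 'eel': sets bits 3 4 -> bits=00011000000
After insert 'bat': sets bits 1 6 10 -> bits=01011010001
insert 'yak' would touch bits 1 4 6; currently bit1=1, bit4=1, bit6=1
Bits that are 0 among those (would change 0->1): none

Answer: none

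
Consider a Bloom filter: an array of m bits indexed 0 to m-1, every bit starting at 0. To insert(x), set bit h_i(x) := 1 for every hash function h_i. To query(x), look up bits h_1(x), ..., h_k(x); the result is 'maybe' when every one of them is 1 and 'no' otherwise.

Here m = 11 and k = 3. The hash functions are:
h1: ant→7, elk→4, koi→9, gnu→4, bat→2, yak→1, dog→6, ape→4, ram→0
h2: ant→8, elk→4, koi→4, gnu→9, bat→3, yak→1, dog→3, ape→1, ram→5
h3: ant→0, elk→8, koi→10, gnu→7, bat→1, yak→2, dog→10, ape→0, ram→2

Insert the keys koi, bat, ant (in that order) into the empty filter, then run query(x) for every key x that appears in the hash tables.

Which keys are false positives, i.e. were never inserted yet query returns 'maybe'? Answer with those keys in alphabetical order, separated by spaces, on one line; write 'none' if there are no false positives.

Answer: ape elk gnu yak

Derivation:
Start: bits=00000000000
After insert 'koi': sets bits 4 9 10 -> bits=00001000011
After insert 'bat': sets bits 1 2 3 -> bits=01111000011
After insert 'ant': sets bits 0 7 8 -> bits=11111001111
Not inserted: ape dog elk gnu ram yak — query each against bits=11111001111:
query ape: checks bit0=1, bit1=1, bit4=1 (all 1) -> maybe => FALSE POSITIVE
query dog: checks bit3=1, bit6=0, bit10=1 (has a 0) -> no => not a false positive
query elk: checks bit4=1, bit8=1 (all 1) -> maybe => FALSE POSITIVE
query gnu: checks bit4=1, bit7=1, bit9=1 (all 1) -> maybe => FALSE POSITIVE
query ram: checks bit0=1, bit2=1, bit5=0 (has a 0) -> no => not a false positive
query yak: checks bit1=1, bit2=1 (all 1) -> maybe => FALSE POSITIVE
False positives (alphabetical): ape elk gnu yak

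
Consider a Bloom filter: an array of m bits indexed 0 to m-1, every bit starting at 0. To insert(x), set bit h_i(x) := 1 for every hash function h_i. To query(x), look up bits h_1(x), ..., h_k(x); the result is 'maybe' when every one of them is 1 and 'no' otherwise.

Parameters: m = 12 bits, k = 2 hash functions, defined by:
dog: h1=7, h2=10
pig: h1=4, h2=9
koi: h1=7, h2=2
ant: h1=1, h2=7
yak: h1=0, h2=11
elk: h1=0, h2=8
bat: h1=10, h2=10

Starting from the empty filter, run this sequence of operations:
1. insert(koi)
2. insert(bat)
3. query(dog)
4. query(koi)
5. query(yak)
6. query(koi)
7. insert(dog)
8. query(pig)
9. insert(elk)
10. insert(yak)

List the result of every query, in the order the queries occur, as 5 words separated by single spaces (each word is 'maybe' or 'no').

Start: bits=000000000000
Op 1: insert koi -> sets bits 2 7 -> bits=001000010000
Op 2: insert bat -> sets bits 10 -> bits=001000010010
Op 3: query dog -> checks bit7=1, bit10=1 (all 1) -> maybe
Op 4: query koi -> checks bit2=1, bit7=1 (all 1) -> maybe
Op 5: query yak -> checks bit0=0, bit11=0 (has a 0) -> no
Op 6: query koi -> checks bit2=1, bit7=1 (all 1) -> maybe
Op 7: insert dog -> sets bits 7 10 -> bits=001000010010
Op 8: query pig -> checks bit4=0, bit9=0 (has a 0) -> no
Op 9: insert elk -> sets bits 0 8 -> bits=101000011010
Op 10: insert yak -> sets bits 0 11 -> bits=101000011011
Query results in order: maybe maybe no maybe no

Answer: maybe maybe no maybe no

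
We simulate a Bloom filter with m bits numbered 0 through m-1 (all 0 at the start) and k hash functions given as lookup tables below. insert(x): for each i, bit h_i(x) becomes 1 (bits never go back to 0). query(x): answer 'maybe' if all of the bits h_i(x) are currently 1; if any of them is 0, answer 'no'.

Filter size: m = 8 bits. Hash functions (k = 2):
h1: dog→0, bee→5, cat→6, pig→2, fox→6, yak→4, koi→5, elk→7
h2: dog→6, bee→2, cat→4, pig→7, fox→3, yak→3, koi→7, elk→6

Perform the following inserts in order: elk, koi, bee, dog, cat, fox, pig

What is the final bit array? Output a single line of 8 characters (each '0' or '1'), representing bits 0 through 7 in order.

Start: bits=00000000
After insert 'elk': sets bits 6 7 -> bits=00000011
After insert 'koi': sets bits 5 7 -> bits=00000111
After insert 'bee': sets bits 2 5 -> bits=00100111
After insert 'dog': sets bits 0 6 -> bits=10100111
After insert 'cat': sets bits 4 6 -> bits=10101111
After insert 'fox': sets bits 3 6 -> bits=10111111
After insert 'pig': sets bits 2 7 -> bits=10111111

Answer: 10111111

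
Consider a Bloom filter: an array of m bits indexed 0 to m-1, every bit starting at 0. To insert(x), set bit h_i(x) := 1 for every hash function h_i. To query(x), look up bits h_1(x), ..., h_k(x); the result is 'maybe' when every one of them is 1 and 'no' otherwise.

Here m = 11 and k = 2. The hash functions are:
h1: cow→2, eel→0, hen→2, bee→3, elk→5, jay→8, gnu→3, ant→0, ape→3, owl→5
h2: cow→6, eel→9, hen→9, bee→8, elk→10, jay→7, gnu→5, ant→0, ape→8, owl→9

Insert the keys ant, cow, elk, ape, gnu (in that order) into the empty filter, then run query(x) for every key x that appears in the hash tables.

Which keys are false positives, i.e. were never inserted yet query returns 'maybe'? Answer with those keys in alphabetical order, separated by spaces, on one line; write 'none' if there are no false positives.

Answer: bee

Derivation:
Start: bits=00000000000
After insert 'ant': sets bits 0 -> bits=10000000000
After insert 'cow': sets bits 2 6 -> bits=10100010000
After insert 'elk': sets bits 5 10 -> bits=10100110001
After insert 'ape': sets bits 3 8 -> bits=10110110101
After insert 'gnu': sets bits 3 5 -> bits=10110110101
Not inserted: bee eel hen jay owl — query each against bits=10110110101:
query bee: checks bit3=1, bit8=1 (all 1) -> maybe => FALSE POSITIVE
query eel: checks bit0=1, bit9=0 (has a 0) -> no => not a false positive
query hen: checks bit2=1, bit9=0 (has a 0) -> no => not a false positive
query jay: checks bit7=0, bit8=1 (has a 0) -> no => not a false positive
query owl: checks bit5=1, bit9=0 (has a 0) -> no => not a false positive
False positives (alphabetical): bee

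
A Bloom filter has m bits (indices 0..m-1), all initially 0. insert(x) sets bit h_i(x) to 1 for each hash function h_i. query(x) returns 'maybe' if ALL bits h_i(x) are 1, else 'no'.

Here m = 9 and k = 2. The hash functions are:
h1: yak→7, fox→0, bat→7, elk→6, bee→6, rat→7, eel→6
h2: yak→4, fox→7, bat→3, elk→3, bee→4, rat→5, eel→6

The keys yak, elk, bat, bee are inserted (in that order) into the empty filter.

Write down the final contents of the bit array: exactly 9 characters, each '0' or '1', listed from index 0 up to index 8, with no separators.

Answer: 000110110

Derivation:
Start: bits=000000000
After insert 'yak': sets bits 4 7 -> bits=000010010
After insert 'elk': sets bits 3 6 -> bits=000110110
After insert 'bat': sets bits 3 7 -> bits=000110110
After insert 'bee': sets bits 4 6 -> bits=000110110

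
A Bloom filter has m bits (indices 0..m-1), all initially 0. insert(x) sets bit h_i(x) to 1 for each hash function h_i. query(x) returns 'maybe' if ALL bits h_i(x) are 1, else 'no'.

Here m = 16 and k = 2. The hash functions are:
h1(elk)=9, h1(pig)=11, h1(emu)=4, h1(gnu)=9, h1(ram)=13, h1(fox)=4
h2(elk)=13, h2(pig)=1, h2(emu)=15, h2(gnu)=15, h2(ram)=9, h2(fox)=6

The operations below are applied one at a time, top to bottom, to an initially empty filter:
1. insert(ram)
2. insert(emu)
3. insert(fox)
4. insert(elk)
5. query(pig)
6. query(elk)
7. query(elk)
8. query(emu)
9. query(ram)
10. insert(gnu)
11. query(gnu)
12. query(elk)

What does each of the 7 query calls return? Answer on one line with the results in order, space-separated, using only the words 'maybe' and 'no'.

Start: bits=0000000000000000
Op 1: insert ram -> sets bits 9 13 -> bits=0000000001000100
Op 2: insert emu -> sets bits 4 15 -> bits=0000100001000101
Op 3: insert fox -> sets bits 4 6 -> bits=0000101001000101
Op 4: insert elk -> sets bits 9 13 -> bits=0000101001000101
Op 5: query pig -> checks bit1=0, bit11=0 (has a 0) -> no
Op 6: query elk -> checks bit9=1, bit13=1 (all 1) -> maybe
Op 7: query elk -> checks bit9=1, bit13=1 (all 1) -> maybe
Op 8: query emu -> checks bit4=1, bit15=1 (all 1) -> maybe
Op 9: query ram -> checks bit9=1, bit13=1 (all 1) -> maybe
Op 10: insert gnu -> sets bits 9 15 -> bits=0000101001000101
Op 11: query gnu -> checks bit9=1, bit15=1 (all 1) -> maybe
Op 12: query elk -> checks bit9=1, bit13=1 (all 1) -> maybe
Query results in order: no maybe maybe maybe maybe maybe maybe

Answer: no maybe maybe maybe maybe maybe maybe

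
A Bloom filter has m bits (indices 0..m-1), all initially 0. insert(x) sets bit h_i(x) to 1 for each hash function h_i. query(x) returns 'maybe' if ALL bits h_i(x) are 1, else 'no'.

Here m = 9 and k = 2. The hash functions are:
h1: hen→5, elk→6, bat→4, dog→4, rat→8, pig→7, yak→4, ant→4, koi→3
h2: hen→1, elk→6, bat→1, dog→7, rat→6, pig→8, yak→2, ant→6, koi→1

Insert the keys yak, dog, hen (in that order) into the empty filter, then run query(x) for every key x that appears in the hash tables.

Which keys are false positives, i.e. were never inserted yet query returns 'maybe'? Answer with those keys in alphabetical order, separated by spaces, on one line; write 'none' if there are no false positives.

Answer: bat

Derivation:
Start: bits=000000000
After insert 'yak': sets bits 2 4 -> bits=001010000
After insert 'dog': sets bits 4 7 -> bits=001010010
After insert 'hen': sets bits 1 5 -> bits=011011010
Not inserted: ant bat elk koi pig rat — query each against bits=011011010:
query ant: checks bit4=1, bit6=0 (has a 0) -> no => not a false positive
query bat: checks bit1=1, bit4=1 (all 1) -> maybe => FALSE POSITIVE
query elk: checks bit6=0 (has a 0) -> no => not a false positive
query koi: checks bit1=1, bit3=0 (has a 0) -> no => not a false positive
query pig: checks bit7=1, bit8=0 (has a 0) -> no => not a false positive
query rat: checks bit6=0, bit8=0 (has a 0) -> no => not a false positive
False positives (alphabetical): bat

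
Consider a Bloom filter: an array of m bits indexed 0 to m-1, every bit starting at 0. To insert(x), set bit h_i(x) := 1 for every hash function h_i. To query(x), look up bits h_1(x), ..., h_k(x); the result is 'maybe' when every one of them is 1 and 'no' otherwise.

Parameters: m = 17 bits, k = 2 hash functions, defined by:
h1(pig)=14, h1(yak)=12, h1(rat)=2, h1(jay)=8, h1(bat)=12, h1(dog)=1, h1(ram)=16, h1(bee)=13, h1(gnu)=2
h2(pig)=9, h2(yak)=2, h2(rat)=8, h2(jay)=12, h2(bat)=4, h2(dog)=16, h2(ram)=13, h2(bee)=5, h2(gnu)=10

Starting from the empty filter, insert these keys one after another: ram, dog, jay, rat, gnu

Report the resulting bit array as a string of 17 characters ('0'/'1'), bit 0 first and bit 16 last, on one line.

Answer: 01100000101011001

Derivation:
Start: bits=00000000000000000
After insert 'ram': sets bits 13 16 -> bits=00000000000001001
After insert 'dog': sets bits 1 16 -> bits=01000000000001001
After insert 'jay': sets bits 8 12 -> bits=01000000100011001
After insert 'rat': sets bits 2 8 -> bits=01100000100011001
After insert 'gnu': sets bits 2 10 -> bits=01100000101011001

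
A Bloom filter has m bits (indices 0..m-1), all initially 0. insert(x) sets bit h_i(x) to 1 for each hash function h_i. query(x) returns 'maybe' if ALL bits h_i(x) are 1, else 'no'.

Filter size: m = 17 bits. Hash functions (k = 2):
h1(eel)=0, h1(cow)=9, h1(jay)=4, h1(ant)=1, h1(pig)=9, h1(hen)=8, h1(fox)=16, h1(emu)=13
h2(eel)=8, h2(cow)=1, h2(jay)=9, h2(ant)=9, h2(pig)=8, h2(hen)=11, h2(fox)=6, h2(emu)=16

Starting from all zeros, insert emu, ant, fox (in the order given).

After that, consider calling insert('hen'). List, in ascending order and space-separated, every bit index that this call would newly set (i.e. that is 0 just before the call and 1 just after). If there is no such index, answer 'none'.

Answer: 8 11

Derivation:
Start: bits=00000000000000000
After insert 'emu': sets bits 13 16 -> bits=00000000000001001
After insert 'ant': sets bits 1 9 -> bits=01000000010001001
After insert 'fox': sets bits 6 16 -> bits=01000010010001001
insert 'hen' would touch bits 8 11; currently bit8=0, bit11=0
Bits that are 0 among those (would change 0->1): 8 11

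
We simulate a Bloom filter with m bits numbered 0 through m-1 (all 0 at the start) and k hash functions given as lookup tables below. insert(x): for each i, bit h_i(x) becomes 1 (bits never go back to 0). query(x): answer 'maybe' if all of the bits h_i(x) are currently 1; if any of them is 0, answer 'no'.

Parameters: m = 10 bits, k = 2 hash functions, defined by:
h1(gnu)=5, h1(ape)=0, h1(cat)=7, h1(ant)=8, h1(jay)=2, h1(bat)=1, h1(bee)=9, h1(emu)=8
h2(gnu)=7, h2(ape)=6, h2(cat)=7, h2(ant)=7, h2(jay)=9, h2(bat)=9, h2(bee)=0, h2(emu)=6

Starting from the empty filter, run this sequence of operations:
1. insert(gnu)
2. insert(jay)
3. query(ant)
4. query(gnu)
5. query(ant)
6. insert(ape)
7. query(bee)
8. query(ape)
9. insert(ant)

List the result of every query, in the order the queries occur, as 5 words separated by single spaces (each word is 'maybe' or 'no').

Start: bits=0000000000
Op 1: insert gnu -> sets bits 5 7 -> bits=0000010100
Op 2: insert jay -> sets bits 2 9 -> bits=0010010101
Op 3: query ant -> checks bit7=1, bit8=0 (has a 0) -> no
Op 4: query gnu -> checks bit5=1, bit7=1 (all 1) -> maybe
Op 5: query ant -> checks bit7=1, bit8=0 (has a 0) -> no
Op 6: insert ape -> sets bits 0 6 -> bits=1010011101
Op 7: query bee -> checks bit0=1, bit9=1 (all 1) -> maybe
Op 8: query ape -> checks bit0=1, bit6=1 (all 1) -> maybe
Op 9: insert ant -> sets bits 7 8 -> bits=1010011111
Query results in order: no maybe no maybe maybe

Answer: no maybe no maybe maybe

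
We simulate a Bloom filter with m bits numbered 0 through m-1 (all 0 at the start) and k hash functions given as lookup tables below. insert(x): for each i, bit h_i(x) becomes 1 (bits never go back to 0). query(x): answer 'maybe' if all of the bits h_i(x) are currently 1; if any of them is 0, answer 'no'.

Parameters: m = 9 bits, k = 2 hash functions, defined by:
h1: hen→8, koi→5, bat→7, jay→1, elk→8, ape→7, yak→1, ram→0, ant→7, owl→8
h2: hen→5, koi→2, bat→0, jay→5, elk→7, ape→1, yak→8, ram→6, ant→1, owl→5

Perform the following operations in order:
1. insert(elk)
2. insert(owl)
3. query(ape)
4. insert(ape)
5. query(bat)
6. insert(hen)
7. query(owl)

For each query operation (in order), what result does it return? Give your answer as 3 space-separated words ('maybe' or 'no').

Answer: no no maybe

Derivation:
Start: bits=000000000
Op 1: insert elk -> sets bits 7 8 -> bits=000000011
Op 2: insert owl -> sets bits 5 8 -> bits=000001011
Op 3: query ape -> checks bit1=0, bit7=1 (has a 0) -> no
Op 4: insert ape -> sets bits 1 7 -> bits=010001011
Op 5: query bat -> checks bit0=0, bit7=1 (has a 0) -> no
Op 6: insert hen -> sets bits 5 8 -> bits=010001011
Op 7: query owl -> checks bit5=1, bit8=1 (all 1) -> maybe
Query results in order: no no maybe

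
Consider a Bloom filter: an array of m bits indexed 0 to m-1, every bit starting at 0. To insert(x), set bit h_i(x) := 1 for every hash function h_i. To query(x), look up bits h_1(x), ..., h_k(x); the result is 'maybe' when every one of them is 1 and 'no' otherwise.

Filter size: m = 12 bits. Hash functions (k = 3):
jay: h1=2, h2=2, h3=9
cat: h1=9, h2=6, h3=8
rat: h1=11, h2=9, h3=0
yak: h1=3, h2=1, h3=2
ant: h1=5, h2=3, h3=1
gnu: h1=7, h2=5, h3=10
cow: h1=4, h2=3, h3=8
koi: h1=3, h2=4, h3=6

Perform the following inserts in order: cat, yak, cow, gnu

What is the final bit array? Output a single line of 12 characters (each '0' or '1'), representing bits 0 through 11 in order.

Start: bits=000000000000
After insert 'cat': sets bits 6 8 9 -> bits=000000101100
After insert 'yak': sets bits 1 2 3 -> bits=011100101100
After insert 'cow': sets bits 3 4 8 -> bits=011110101100
After insert 'gnu': sets bits 5 7 10 -> bits=011111111110

Answer: 011111111110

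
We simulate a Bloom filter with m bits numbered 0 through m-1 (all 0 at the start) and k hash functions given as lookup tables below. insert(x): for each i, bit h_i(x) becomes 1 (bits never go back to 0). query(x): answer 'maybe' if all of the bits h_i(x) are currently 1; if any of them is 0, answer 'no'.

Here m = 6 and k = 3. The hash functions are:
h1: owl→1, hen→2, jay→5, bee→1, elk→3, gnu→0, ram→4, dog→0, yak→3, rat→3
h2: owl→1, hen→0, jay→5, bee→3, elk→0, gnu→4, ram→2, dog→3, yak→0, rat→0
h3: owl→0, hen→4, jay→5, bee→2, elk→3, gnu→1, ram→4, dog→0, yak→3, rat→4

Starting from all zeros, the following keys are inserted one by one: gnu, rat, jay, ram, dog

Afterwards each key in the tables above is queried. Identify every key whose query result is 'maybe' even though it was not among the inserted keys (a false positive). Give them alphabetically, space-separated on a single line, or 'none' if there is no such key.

Answer: bee elk hen owl yak

Derivation:
Start: bits=000000
After insert 'gnu': sets bits 0 1 4 -> bits=110010
After insert 'rat': sets bits 0 3 4 -> bits=110110
After insert 'jay': sets bits 5 -> bits=110111
After insert 'ram': sets bits 2 4 -> bits=111111
After insert 'dog': sets bits 0 3 -> bits=111111
Not inserted: bee elk hen owl yak — query each against bits=111111:
query bee: checks bit1=1, bit2=1, bit3=1 (all 1) -> maybe => FALSE POSITIVE
query elk: checks bit0=1, bit3=1 (all 1) -> maybe => FALSE POSITIVE
query hen: checks bit0=1, bit2=1, bit4=1 (all 1) -> maybe => FALSE POSITIVE
query owl: checks bit0=1, bit1=1 (all 1) -> maybe => FALSE POSITIVE
query yak: checks bit0=1, bit3=1 (all 1) -> maybe => FALSE POSITIVE
False positives (alphabetical): bee elk hen owl yak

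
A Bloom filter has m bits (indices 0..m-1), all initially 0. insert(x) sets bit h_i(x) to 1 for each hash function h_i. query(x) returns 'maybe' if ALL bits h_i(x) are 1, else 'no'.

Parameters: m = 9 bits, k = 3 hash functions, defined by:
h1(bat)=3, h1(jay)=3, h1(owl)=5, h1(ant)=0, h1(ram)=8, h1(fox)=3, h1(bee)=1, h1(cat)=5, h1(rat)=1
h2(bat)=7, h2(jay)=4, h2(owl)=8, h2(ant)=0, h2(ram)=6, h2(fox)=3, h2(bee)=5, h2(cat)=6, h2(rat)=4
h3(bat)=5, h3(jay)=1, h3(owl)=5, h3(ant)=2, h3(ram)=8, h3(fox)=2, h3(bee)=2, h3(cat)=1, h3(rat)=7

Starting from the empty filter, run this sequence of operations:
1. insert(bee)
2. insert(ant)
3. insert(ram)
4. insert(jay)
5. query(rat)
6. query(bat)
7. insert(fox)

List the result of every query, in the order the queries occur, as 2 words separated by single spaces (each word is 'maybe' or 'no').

Start: bits=000000000
Op 1: insert bee -> sets bits 1 2 5 -> bits=011001000
Op 2: insert ant -> sets bits 0 2 -> bits=111001000
Op 3: insert ram -> sets bits 6 8 -> bits=111001101
Op 4: insert jay -> sets bits 1 3 4 -> bits=111111101
Op 5: query rat -> checks bit1=1, bit4=1, bit7=0 (has a 0) -> no
Op 6: query bat -> checks bit3=1, bit5=1, bit7=0 (has a 0) -> no
Op 7: insert fox -> sets bits 2 3 -> bits=111111101
Query results in order: no no

Answer: no no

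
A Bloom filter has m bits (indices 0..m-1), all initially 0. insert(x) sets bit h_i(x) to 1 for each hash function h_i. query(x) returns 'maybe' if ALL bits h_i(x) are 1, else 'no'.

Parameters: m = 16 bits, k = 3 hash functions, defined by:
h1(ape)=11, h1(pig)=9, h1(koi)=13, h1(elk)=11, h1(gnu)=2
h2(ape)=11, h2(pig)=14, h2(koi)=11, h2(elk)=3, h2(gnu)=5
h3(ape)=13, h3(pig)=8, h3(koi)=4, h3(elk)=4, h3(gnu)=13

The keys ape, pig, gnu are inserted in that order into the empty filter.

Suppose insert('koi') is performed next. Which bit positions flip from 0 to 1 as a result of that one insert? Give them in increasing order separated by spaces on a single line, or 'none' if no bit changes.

Answer: 4

Derivation:
Start: bits=0000000000000000
After insert 'ape': sets bits 11 13 -> bits=0000000000010100
After insert 'pig': sets bits 8 9 14 -> bits=0000000011010110
After insert 'gnu': sets bits 2 5 13 -> bits=0010010011010110
insert 'koi' would touch bits 4 11 13; currently bit4=0, bit11=1, bit13=1
Bits that are 0 among those (would change 0->1): 4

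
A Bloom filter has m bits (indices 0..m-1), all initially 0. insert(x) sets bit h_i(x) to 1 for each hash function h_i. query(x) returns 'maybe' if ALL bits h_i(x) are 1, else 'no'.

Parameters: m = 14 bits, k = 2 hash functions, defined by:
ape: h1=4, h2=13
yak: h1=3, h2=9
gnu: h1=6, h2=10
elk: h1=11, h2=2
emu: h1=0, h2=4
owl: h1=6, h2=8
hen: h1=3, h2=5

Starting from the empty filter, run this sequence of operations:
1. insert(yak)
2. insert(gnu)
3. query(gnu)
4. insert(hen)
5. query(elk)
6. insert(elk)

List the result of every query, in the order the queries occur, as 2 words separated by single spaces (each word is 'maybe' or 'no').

Start: bits=00000000000000
Op 1: insert yak -> sets bits 3 9 -> bits=00010000010000
Op 2: insert gnu -> sets bits 6 10 -> bits=00010010011000
Op 3: query gnu -> checks bit6=1, bit10=1 (all 1) -> maybe
Op 4: insert hen -> sets bits 3 5 -> bits=00010110011000
Op 5: query elk -> checks bit2=0, bit11=0 (has a 0) -> no
Op 6: insert elk -> sets bits 2 11 -> bits=00110110011100
Query results in order: maybe no

Answer: maybe no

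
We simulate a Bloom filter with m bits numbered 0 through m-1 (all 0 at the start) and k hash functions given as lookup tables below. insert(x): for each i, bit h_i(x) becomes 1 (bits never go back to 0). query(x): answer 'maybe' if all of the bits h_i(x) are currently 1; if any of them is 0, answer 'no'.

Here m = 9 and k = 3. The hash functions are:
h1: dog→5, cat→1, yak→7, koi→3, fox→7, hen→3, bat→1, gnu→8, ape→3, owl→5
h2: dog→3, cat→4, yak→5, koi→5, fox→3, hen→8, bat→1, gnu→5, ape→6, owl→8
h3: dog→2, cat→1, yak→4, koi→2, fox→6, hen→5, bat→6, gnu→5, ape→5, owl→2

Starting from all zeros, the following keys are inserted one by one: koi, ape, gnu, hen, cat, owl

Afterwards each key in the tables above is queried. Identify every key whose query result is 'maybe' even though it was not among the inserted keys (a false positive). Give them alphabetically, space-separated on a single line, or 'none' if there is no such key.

Start: bits=000000000
After insert 'koi': sets bits 2 3 5 -> bits=001101000
After insert 'ape': sets bits 3 5 6 -> bits=001101100
After insert 'gnu': sets bits 5 8 -> bits=001101101
After insert 'hen': sets bits 3 5 8 -> bits=001101101
After insert 'cat': sets bits 1 4 -> bits=011111101
After insert 'owl': sets bits 2 5 8 -> bits=011111101
Not inserted: bat dog fox yak — query each against bits=011111101:
query bat: checks bit1=1, bit6=1 (all 1) -> maybe => FALSE POSITIVE
query dog: checks bit2=1, bit3=1, bit5=1 (all 1) -> maybe => FALSE POSITIVE
query fox: checks bit3=1, bit6=1, bit7=0 (has a 0) -> no => not a false positive
query yak: checks bit4=1, bit5=1, bit7=0 (has a 0) -> no => not a false positive
False positives (alphabetical): bat dog

Answer: bat dog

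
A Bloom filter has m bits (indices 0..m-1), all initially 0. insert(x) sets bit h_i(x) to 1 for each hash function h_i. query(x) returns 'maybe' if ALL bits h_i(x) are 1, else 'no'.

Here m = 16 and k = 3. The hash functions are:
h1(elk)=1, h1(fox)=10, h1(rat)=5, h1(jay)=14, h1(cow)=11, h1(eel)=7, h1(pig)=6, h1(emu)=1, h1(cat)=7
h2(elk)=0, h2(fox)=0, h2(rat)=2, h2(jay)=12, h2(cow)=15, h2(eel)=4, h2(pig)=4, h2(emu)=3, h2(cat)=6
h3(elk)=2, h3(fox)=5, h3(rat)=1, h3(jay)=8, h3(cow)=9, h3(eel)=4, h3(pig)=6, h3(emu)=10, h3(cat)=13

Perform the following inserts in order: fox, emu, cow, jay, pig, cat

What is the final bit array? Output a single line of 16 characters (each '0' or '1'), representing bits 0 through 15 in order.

Start: bits=0000000000000000
After insert 'fox': sets bits 0 5 10 -> bits=1000010000100000
After insert 'emu': sets bits 1 3 10 -> bits=1101010000100000
After insert 'cow': sets bits 9 11 15 -> bits=1101010001110001
After insert 'jay': sets bits 8 12 14 -> bits=1101010011111011
After insert 'pig': sets bits 4 6 -> bits=1101111011111011
After insert 'cat': sets bits 6 7 13 -> bits=1101111111111111

Answer: 1101111111111111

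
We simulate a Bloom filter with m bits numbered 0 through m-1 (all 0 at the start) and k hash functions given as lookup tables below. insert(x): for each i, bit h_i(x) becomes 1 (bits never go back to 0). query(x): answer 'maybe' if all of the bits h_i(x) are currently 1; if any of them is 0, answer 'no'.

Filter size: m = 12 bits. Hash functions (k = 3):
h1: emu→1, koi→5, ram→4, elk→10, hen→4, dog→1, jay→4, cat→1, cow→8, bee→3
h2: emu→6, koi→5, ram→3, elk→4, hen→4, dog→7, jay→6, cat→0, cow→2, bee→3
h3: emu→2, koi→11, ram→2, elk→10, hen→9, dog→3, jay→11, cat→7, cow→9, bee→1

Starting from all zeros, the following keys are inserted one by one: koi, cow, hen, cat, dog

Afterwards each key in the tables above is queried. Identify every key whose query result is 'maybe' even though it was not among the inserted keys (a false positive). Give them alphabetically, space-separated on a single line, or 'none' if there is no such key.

Answer: bee ram

Derivation:
Start: bits=000000000000
After insert 'koi': sets bits 5 11 -> bits=000001000001
After insert 'cow': sets bits 2 8 9 -> bits=001001001101
After insert 'hen': sets bits 4 9 -> bits=001011001101
After insert 'cat': sets bits 0 1 7 -> bits=111011011101
After insert 'dog': sets bits 1 3 7 -> bits=111111011101
Not inserted: bee elk emu jay ram — query each against bits=111111011101:
query bee: checks bit1=1, bit3=1 (all 1) -> maybe => FALSE POSITIVE
query elk: checks bit4=1, bit10=0 (has a 0) -> no => not a false positive
query emu: checks bit1=1, bit2=1, bit6=0 (has a 0) -> no => not a false positive
query jay: checks bit4=1, bit6=0, bit11=1 (has a 0) -> no => not a false positive
query ram: checks bit2=1, bit3=1, bit4=1 (all 1) -> maybe => FALSE POSITIVE
False positives (alphabetical): bee ram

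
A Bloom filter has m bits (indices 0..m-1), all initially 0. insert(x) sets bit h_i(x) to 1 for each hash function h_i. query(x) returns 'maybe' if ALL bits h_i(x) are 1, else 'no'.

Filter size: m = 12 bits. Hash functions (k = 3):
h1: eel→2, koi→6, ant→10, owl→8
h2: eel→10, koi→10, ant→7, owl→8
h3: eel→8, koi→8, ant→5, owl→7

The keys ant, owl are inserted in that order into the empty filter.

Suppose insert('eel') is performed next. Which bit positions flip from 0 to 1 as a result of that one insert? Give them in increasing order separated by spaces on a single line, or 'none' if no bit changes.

Start: bits=000000000000
After insert 'ant': sets bits 5 7 10 -> bits=000001010010
After insert 'owl': sets bits 7 8 -> bits=000001011010
insert 'eel' would touch bits 2 8 10; currently bit2=0, bit8=1, bit10=1
Bits that are 0 among those (would change 0->1): 2

Answer: 2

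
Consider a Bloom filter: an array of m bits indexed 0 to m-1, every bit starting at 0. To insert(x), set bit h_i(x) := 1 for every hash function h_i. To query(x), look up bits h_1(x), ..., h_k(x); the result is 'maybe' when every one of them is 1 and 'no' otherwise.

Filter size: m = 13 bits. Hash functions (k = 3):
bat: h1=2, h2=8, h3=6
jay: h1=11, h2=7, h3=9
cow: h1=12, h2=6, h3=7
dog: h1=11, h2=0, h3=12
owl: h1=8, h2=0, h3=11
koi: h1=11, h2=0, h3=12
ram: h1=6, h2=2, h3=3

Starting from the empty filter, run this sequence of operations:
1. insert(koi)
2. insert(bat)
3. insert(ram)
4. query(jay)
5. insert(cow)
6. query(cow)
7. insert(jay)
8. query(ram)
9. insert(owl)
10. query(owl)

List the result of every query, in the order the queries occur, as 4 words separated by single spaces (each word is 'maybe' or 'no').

Answer: no maybe maybe maybe

Derivation:
Start: bits=0000000000000
Op 1: insert koi -> sets bits 0 11 12 -> bits=1000000000011
Op 2: insert bat -> sets bits 2 6 8 -> bits=1010001010011
Op 3: insert ram -> sets bits 2 3 6 -> bits=1011001010011
Op 4: query jay -> checks bit7=0, bit9=0, bit11=1 (has a 0) -> no
Op 5: insert cow -> sets bits 6 7 12 -> bits=1011001110011
Op 6: query cow -> checks bit6=1, bit7=1, bit12=1 (all 1) -> maybe
Op 7: insert jay -> sets bits 7 9 11 -> bits=1011001111011
Op 8: query ram -> checks bit2=1, bit3=1, bit6=1 (all 1) -> maybe
Op 9: insert owl -> sets bits 0 8 11 -> bits=1011001111011
Op 10: query owl -> checks bit0=1, bit8=1, bit11=1 (all 1) -> maybe
Query results in order: no maybe maybe maybe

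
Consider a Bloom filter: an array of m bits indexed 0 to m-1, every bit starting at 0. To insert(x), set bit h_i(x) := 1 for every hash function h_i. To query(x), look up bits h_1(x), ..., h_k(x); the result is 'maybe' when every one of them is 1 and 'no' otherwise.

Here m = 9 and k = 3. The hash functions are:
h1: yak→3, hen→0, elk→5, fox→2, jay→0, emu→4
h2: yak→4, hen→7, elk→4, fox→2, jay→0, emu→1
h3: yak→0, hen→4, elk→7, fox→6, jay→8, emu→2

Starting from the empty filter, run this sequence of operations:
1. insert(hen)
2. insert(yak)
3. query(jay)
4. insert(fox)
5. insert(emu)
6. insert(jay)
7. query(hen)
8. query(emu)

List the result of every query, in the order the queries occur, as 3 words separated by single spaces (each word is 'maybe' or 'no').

Start: bits=000000000
Op 1: insert hen -> sets bits 0 4 7 -> bits=100010010
Op 2: insert yak -> sets bits 0 3 4 -> bits=100110010
Op 3: query jay -> checks bit0=1, bit8=0 (has a 0) -> no
Op 4: insert fox -> sets bits 2 6 -> bits=101110110
Op 5: insert emu -> sets bits 1 2 4 -> bits=111110110
Op 6: insert jay -> sets bits 0 8 -> bits=111110111
Op 7: query hen -> checks bit0=1, bit4=1, bit7=1 (all 1) -> maybe
Op 8: query emu -> checks bit1=1, bit2=1, bit4=1 (all 1) -> maybe
Query results in order: no maybe maybe

Answer: no maybe maybe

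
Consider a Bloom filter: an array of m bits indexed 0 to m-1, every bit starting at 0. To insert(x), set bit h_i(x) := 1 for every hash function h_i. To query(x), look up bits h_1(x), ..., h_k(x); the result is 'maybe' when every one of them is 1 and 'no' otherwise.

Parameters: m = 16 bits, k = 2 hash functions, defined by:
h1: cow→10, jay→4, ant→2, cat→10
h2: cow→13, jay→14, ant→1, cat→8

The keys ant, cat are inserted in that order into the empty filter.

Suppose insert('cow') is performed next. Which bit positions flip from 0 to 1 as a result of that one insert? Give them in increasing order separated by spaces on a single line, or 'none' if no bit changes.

Start: bits=0000000000000000
After insert 'ant': sets bits 1 2 -> bits=0110000000000000
After insert 'cat': sets bits 8 10 -> bits=0110000010100000
insert 'cow' would touch bits 10 13; currently bit10=1, bit13=0
Bits that are 0 among those (would change 0->1): 13

Answer: 13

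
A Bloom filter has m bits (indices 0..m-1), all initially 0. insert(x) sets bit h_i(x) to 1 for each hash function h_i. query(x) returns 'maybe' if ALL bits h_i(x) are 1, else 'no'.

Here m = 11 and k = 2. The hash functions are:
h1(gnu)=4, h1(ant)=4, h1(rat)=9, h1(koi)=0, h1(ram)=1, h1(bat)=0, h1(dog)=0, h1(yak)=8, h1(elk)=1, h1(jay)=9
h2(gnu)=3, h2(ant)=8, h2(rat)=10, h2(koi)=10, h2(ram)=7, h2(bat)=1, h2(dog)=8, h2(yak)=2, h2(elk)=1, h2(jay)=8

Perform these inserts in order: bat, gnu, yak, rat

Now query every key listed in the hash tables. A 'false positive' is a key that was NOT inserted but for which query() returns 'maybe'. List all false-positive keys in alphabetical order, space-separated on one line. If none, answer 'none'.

Answer: ant dog elk jay koi

Derivation:
Start: bits=00000000000
After insert 'bat': sets bits 0 1 -> bits=11000000000
After insert 'gnu': sets bits 3 4 -> bits=11011000000
After insert 'yak': sets bits 2 8 -> bits=11111000100
After insert 'rat': sets bits 9 10 -> bits=11111000111
Not inserted: ant dog elk jay koi ram — query each against bits=11111000111:
query ant: checks bit4=1, bit8=1 (all 1) -> maybe => FALSE POSITIVE
query dog: checks bit0=1, bit8=1 (all 1) -> maybe => FALSE POSITIVE
query elk: checks bit1=1 (all 1) -> maybe => FALSE POSITIVE
query jay: checks bit8=1, bit9=1 (all 1) -> maybe => FALSE POSITIVE
query koi: checks bit0=1, bit10=1 (all 1) -> maybe => FALSE POSITIVE
query ram: checks bit1=1, bit7=0 (has a 0) -> no => not a false positive
False positives (alphabetical): ant dog elk jay koi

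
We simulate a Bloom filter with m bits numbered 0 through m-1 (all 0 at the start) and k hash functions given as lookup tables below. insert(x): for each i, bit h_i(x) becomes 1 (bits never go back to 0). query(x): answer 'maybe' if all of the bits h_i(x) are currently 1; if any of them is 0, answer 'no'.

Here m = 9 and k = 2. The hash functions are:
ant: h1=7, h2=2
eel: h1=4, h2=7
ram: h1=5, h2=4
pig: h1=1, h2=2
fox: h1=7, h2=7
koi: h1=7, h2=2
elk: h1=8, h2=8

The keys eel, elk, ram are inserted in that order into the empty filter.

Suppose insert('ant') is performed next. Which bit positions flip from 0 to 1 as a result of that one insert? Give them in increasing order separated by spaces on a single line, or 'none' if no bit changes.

Answer: 2

Derivation:
Start: bits=000000000
After insert 'eel': sets bits 4 7 -> bits=000010010
After insert 'elk': sets bits 8 -> bits=000010011
After insert 'ram': sets bits 4 5 -> bits=000011011
insert 'ant' would touch bits 2 7; currently bit2=0, bit7=1
Bits that are 0 among those (would change 0->1): 2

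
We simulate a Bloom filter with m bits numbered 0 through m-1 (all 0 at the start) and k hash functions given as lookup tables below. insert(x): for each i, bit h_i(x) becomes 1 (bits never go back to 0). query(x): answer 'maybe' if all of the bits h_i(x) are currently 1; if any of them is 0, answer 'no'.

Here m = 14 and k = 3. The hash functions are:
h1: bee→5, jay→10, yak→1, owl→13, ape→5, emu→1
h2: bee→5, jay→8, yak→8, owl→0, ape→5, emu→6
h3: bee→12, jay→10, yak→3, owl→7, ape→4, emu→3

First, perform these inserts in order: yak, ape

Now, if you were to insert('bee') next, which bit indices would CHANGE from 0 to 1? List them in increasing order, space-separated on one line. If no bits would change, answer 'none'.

Answer: 12

Derivation:
Start: bits=00000000000000
After insert 'yak': sets bits 1 3 8 -> bits=01010000100000
After insert 'ape': sets bits 4 5 -> bits=01011100100000
insert 'bee' would touch bits 5 12; currently bit5=1, bit12=0
Bits that are 0 among those (would change 0->1): 12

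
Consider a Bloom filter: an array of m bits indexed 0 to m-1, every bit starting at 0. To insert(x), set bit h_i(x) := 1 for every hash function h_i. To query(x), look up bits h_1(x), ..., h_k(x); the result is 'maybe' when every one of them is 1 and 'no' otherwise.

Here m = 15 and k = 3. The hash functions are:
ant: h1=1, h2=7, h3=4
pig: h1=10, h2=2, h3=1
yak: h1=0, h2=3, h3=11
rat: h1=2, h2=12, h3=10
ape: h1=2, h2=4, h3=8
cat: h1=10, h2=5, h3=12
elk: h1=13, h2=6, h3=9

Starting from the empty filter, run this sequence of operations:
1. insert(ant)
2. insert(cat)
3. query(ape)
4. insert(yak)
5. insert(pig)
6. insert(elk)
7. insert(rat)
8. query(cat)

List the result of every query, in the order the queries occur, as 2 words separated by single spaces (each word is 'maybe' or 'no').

Start: bits=000000000000000
Op 1: insert ant -> sets bits 1 4 7 -> bits=010010010000000
Op 2: insert cat -> sets bits 5 10 12 -> bits=010011010010100
Op 3: query ape -> checks bit2=0, bit4=1, bit8=0 (has a 0) -> no
Op 4: insert yak -> sets bits 0 3 11 -> bits=110111010011100
Op 5: insert pig -> sets bits 1 2 10 -> bits=111111010011100
Op 6: insert elk -> sets bits 6 9 13 -> bits=111111110111110
Op 7: insert rat -> sets bits 2 10 12 -> bits=111111110111110
Op 8: query cat -> checks bit5=1, bit10=1, bit12=1 (all 1) -> maybe
Query results in order: no maybe

Answer: no maybe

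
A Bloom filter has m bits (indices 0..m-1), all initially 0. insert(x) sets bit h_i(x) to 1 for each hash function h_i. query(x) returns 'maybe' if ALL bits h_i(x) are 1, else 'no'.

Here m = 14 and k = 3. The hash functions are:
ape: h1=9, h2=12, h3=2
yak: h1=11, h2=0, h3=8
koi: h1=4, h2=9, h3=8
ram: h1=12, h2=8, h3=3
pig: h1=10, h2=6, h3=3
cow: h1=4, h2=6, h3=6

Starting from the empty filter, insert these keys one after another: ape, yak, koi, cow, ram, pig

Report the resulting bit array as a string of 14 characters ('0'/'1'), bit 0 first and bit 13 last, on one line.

Answer: 10111010111110

Derivation:
Start: bits=00000000000000
After insert 'ape': sets bits 2 9 12 -> bits=00100000010010
After insert 'yak': sets bits 0 8 11 -> bits=10100000110110
After insert 'koi': sets bits 4 8 9 -> bits=10101000110110
After insert 'cow': sets bits 4 6 -> bits=10101010110110
After insert 'ram': sets bits 3 8 12 -> bits=10111010110110
After insert 'pig': sets bits 3 6 10 -> bits=10111010111110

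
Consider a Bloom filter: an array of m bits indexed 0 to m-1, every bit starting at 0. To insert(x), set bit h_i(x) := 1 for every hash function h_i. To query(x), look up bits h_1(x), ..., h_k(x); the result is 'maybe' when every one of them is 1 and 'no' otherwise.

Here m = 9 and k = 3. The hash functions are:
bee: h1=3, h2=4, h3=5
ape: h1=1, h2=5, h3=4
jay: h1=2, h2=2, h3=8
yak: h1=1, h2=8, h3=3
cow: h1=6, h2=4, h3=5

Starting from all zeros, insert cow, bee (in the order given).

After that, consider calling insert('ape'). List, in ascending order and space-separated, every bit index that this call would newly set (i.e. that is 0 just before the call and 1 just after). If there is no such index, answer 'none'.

Answer: 1

Derivation:
Start: bits=000000000
After insert 'cow': sets bits 4 5 6 -> bits=000011100
After insert 'bee': sets bits 3 4 5 -> bits=000111100
insert 'ape' would touch bits 1 4 5; currently bit1=0, bit4=1, bit5=1
Bits that are 0 among those (would change 0->1): 1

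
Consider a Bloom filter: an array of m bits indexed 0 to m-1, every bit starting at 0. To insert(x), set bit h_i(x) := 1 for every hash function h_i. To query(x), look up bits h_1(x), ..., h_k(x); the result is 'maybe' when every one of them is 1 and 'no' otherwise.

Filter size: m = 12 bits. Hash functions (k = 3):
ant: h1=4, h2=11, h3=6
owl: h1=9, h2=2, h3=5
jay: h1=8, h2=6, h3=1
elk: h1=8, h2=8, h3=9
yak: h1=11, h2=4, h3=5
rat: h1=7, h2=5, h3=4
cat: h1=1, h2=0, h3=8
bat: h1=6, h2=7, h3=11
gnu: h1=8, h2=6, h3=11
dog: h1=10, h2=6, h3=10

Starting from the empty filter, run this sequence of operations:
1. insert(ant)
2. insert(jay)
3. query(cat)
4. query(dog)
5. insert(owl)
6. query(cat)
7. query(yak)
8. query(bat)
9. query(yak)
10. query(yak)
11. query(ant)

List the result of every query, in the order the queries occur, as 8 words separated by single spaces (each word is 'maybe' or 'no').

Start: bits=000000000000
Op 1: insert ant -> sets bits 4 6 11 -> bits=000010100001
Op 2: insert jay -> sets bits 1 6 8 -> bits=010010101001
Op 3: query cat -> checks bit0=0, bit1=1, bit8=1 (has a 0) -> no
Op 4: query dog -> checks bit6=1, bit10=0 (has a 0) -> no
Op 5: insert owl -> sets bits 2 5 9 -> bits=011011101101
Op 6: query cat -> checks bit0=0, bit1=1, bit8=1 (has a 0) -> no
Op 7: query yak -> checks bit4=1, bit5=1, bit11=1 (all 1) -> maybe
Op 8: query bat -> checks bit6=1, bit7=0, bit11=1 (has a 0) -> no
Op 9: query yak -> checks bit4=1, bit5=1, bit11=1 (all 1) -> maybe
Op 10: query yak -> checks bit4=1, bit5=1, bit11=1 (all 1) -> maybe
Op 11: query ant -> checks bit4=1, bit6=1, bit11=1 (all 1) -> maybe
Query results in order: no no no maybe no maybe maybe maybe

Answer: no no no maybe no maybe maybe maybe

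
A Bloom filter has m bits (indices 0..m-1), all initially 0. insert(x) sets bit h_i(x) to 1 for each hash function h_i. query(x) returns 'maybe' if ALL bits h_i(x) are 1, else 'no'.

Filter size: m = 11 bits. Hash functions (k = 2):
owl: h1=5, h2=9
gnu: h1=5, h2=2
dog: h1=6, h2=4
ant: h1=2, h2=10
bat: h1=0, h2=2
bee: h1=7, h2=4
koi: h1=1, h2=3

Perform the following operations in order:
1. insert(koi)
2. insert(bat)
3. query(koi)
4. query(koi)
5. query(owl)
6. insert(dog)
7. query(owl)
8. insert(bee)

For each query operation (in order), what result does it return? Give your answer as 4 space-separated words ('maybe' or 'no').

Answer: maybe maybe no no

Derivation:
Start: bits=00000000000
Op 1: insert koi -> sets bits 1 3 -> bits=01010000000
Op 2: insert bat -> sets bits 0 2 -> bits=11110000000
Op 3: query koi -> checks bit1=1, bit3=1 (all 1) -> maybe
Op 4: query koi -> checks bit1=1, bit3=1 (all 1) -> maybe
Op 5: query owl -> checks bit5=0, bit9=0 (has a 0) -> no
Op 6: insert dog -> sets bits 4 6 -> bits=11111010000
Op 7: query owl -> checks bit5=0, bit9=0 (has a 0) -> no
Op 8: insert bee -> sets bits 4 7 -> bits=11111011000
Query results in order: maybe maybe no no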